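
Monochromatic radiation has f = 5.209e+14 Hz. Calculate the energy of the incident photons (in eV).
2.1543 eV

Using E = hf:

E = hf = (6.626×10⁻³⁴ J·s)(5.209e+14 Hz)
E = 2.1543 eV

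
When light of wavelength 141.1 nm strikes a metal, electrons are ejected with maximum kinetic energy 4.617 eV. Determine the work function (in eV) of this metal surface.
4.17 eV

From Einstein's photoelectric equation: KE_max = hf - φ = hc/λ - φ

Rearranging for φ:
φ = hc/λ - KE_max

Calculate photon energy:
E_photon = hc/λ = 8.7870 eV

Therefore:
φ = 8.7870 - 4.617 = 4.17 eV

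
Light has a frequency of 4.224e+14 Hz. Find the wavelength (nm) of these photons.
709.74 nm

Using the wave equation: c = fλ

Solving for wavelength:
λ = c/f = (3×10⁸ m/s) / (4.224e+14 Hz)
λ = 709.74 nm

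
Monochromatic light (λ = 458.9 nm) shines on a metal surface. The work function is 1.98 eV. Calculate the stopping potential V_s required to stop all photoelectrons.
0.7218 V

The stopping potential V_s satisfies: eV_s = KE_max

First, find KE_max using Einstein's equation:
E_photon = hc/λ = 2.7018 eV
KE_max = E_photon - φ = 2.7018 - 1.98 = 0.7218 eV

Since eV_s = KE_max:
V_s = KE_max/e = 0.7218 V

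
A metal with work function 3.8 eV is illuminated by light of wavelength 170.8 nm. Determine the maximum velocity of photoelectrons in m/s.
1.1031e+06 m/s

First, find the maximum kinetic energy:
E_photon = hc/λ = 7.2590 eV
KE_max = E_photon - φ = 7.2590 - 3.8 = 3.4590 eV

Convert to Joules: KE_max = 3.4590 × 1.602×10⁻¹⁹ J = 5.5420e-19 J

Then use KE = ½mv² to find velocity:
v = √(2·KE/m) = √(2 × 5.5420e-19 J / 9.109e-31 kg)
v = 1.1031e+06 m/s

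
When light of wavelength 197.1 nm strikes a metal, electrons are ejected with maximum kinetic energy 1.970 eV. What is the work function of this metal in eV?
4.32 eV

From Einstein's photoelectric equation: KE_max = hf - φ = hc/λ - φ

Rearranging for φ:
φ = hc/λ - KE_max

Calculate photon energy:
E_photon = hc/λ = 6.2904 eV

Therefore:
φ = 6.2904 - 1.970 = 4.32 eV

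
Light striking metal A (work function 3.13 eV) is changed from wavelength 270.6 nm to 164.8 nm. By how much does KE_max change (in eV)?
2.9415 eV

Using Einstein's equation: KE_max = hc/λ - φ

For λ₁ = 270.6 nm:
KE₁ = hc/λ₁ - φ = 4.5818 - 3.13 = 1.4518 eV

For λ₂ = 164.8 nm:
KE₂ = hc/λ₂ - φ = 7.5233 - 3.13 = 4.3933 eV

Change in KE:
ΔKE = KE₂ - KE₁ = 4.3933 - 1.4518 = 2.9415 eV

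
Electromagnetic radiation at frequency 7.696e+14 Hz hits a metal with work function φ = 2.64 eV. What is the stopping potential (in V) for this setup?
0.5428 V

The stopping potential V_s satisfies: eV_s = KE_max

First, find KE_max using Einstein's equation:
E_photon = hf = (6.626×10⁻³⁴ J·s)(7.696e+14 Hz) = 3.1828 eV
KE_max = E_photon - φ = 3.1828 - 2.64 = 0.5428 eV

Since eV_s = KE_max:
V_s = KE_max/e = 0.5428 V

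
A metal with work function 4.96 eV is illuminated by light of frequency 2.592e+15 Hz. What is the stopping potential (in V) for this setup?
5.7597 V

The stopping potential V_s satisfies: eV_s = KE_max

First, find KE_max using Einstein's equation:
E_photon = hf = (6.626×10⁻³⁴ J·s)(2.592e+15 Hz) = 10.7197 eV
KE_max = E_photon - φ = 10.7197 - 4.96 = 5.7597 eV

Since eV_s = KE_max:
V_s = KE_max/e = 5.7597 V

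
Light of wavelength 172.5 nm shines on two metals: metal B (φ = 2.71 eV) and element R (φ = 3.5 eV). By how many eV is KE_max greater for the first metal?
0.7900 eV

Using KE_max = hc/λ - φ for each metal:

Photon energy: E = hc/λ = 7.1875 eV

For metal B (φ₁ = 2.71 eV):
KE₁ = E - φ₁ = 7.1875 - 2.71 = 4.4775 eV

For element R (φ₂ = 3.5 eV):
KE₂ = E - φ₂ = 7.1875 - 3.5 = 3.6875 eV

Difference:
ΔKE = KE₁ - KE₂ = 4.4775 - 3.6875 = 0.7900 eV

Note: The difference equals the difference in work functions: 3.5 - 2.71 = 0.79 eV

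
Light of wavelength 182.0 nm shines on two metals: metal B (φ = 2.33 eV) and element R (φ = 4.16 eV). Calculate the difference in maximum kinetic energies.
1.8300 eV

Using KE_max = hc/λ - φ for each metal:

Photon energy: E = hc/λ = 6.8123 eV

For metal B (φ₁ = 2.33 eV):
KE₁ = E - φ₁ = 6.8123 - 2.33 = 4.4823 eV

For element R (φ₂ = 4.16 eV):
KE₂ = E - φ₂ = 6.8123 - 4.16 = 2.6523 eV

Difference:
ΔKE = KE₁ - KE₂ = 4.4823 - 2.6523 = 1.8300 eV

Note: The difference equals the difference in work functions: 4.16 - 2.33 = 1.83 eV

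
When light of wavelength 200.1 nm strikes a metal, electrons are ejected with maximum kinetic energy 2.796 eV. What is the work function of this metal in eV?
3.40 eV

From Einstein's photoelectric equation: KE_max = hf - φ = hc/λ - φ

Rearranging for φ:
φ = hc/λ - KE_max

Calculate photon energy:
E_photon = hc/λ = 6.1961 eV

Therefore:
φ = 6.1961 - 2.796 = 3.40 eV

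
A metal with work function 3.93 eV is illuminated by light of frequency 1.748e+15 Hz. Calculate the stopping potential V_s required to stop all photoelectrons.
3.2991 V

The stopping potential V_s satisfies: eV_s = KE_max

First, find KE_max using Einstein's equation:
E_photon = hf = (6.626×10⁻³⁴ J·s)(1.748e+15 Hz) = 7.2291 eV
KE_max = E_photon - φ = 7.2291 - 3.93 = 3.2991 eV

Since eV_s = KE_max:
V_s = KE_max/e = 3.2991 V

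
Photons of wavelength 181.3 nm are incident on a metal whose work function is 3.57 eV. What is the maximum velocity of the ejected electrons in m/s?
1.0723e+06 m/s

First, find the maximum kinetic energy:
E_photon = hc/λ = 6.8386 eV
KE_max = E_photon - φ = 6.8386 - 3.57 = 3.2686 eV

Convert to Joules: KE_max = 3.2686 × 1.602×10⁻¹⁹ J = 5.2369e-19 J

Then use KE = ½mv² to find velocity:
v = √(2·KE/m) = √(2 × 5.2369e-19 J / 9.109e-31 kg)
v = 1.0723e+06 m/s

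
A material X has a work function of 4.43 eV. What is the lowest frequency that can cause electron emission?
1.0712e+15 Hz

The threshold frequency is when the photon energy equals the work function:
hf₀ = φ

Solving for f₀:
f₀ = φ/h = (4.43 eV × 1.602×10⁻¹⁹ J/eV) / (6.626×10⁻³⁴ J·s)
f₀ = 1.0712e+15 Hz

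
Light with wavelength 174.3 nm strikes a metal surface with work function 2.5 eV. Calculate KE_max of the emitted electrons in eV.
4.6133 eV

Using Einstein's photoelectric equation: KE_max = hf - φ = hc/λ - φ

First, calculate the photon energy:
E_photon = hc/λ = (6.626×10⁻³⁴ J·s)(3×10⁸ m/s) / (174.3×10⁻⁹ m)
E_photon = 7.1133 eV

Then, the maximum kinetic energy:
KE_max = E_photon - φ = 7.1133 eV - 2.5 eV = 4.6133 eV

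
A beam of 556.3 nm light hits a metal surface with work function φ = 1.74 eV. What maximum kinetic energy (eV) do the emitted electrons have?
0.4887 eV

Using Einstein's photoelectric equation: KE_max = hf - φ = hc/λ - φ

First, calculate the photon energy:
E_photon = hc/λ = (6.626×10⁻³⁴ J·s)(3×10⁸ m/s) / (556.3×10⁻⁹ m)
E_photon = 2.2287 eV

Then, the maximum kinetic energy:
KE_max = E_photon - φ = 2.2287 eV - 1.74 eV = 0.4887 eV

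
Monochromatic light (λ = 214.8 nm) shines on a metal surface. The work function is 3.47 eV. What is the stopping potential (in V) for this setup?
2.3021 V

The stopping potential V_s satisfies: eV_s = KE_max

First, find KE_max using Einstein's equation:
E_photon = hc/λ = 5.7721 eV
KE_max = E_photon - φ = 5.7721 - 3.47 = 2.3021 eV

Since eV_s = KE_max:
V_s = KE_max/e = 2.3021 V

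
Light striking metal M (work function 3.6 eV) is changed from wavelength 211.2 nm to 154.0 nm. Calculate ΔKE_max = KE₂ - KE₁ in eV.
2.1805 eV

Using Einstein's equation: KE_max = hc/λ - φ

For λ₁ = 211.2 nm:
KE₁ = hc/λ₁ - φ = 5.8705 - 3.6 = 2.2705 eV

For λ₂ = 154.0 nm:
KE₂ = hc/λ₂ - φ = 8.0509 - 3.6 = 4.4509 eV

Change in KE:
ΔKE = KE₂ - KE₁ = 4.4509 - 2.2705 = 2.1805 eV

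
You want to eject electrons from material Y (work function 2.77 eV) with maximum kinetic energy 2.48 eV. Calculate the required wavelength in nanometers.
236.16 nm

From Einstein's equation: KE_max = hc/λ - φ

Rearranging for λ:
hc/λ = KE_max + φ
λ = hc/(KE_max + φ)

Required photon energy:
E_photon = KE_max + φ = 2.48 + 2.77 = 5.25 eV

Required wavelength:
λ = hc/E_photon = (6.626×10⁻³⁴)(3×10⁸) / (5.25 × 1.602×10⁻¹⁹)
λ = 236.16 nm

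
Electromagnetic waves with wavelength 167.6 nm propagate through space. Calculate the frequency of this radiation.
1.7887e+15 Hz

Using the wave equation: c = fλ

Solving for frequency:
f = c/λ = (3×10⁸ m/s) / (167.6×10⁻⁹ m)
f = 1.7887e+15 Hz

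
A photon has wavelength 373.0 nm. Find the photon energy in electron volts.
3.3240 eV

Using E = hf = hc/λ:

E = hc/λ = (6.626×10⁻³⁴ J·s)(3×10⁸ m/s) / (373.0×10⁻⁹ m)
E = 3.3240 eV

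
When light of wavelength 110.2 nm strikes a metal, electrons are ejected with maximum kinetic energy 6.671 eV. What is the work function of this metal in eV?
4.58 eV

From Einstein's photoelectric equation: KE_max = hf - φ = hc/λ - φ

Rearranging for φ:
φ = hc/λ - KE_max

Calculate photon energy:
E_photon = hc/λ = 11.2508 eV

Therefore:
φ = 11.2508 - 6.671 = 4.58 eV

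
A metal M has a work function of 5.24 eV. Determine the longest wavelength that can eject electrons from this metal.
236.61 nm

The threshold wavelength is when the photon energy equals the work function:
hc/λ₀ = φ

Solving for λ₀:
λ₀ = hc/φ = (6.626×10⁻³⁴ J·s)(3×10⁸ m/s) / (5.24 eV × 1.602×10⁻¹⁹ J/eV)
λ₀ = 236.61 nm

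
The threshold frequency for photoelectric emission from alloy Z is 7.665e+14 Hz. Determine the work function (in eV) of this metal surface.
3.17 eV

At the threshold frequency, photon energy equals work function:
φ = hf₀

Calculating:
φ = (6.626×10⁻³⁴ J·s)(7.665e+14 Hz)
φ = 3.17 eV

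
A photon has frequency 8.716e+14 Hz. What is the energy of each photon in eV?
3.6046 eV

Using E = hf:

E = hf = (6.626×10⁻³⁴ J·s)(8.716e+14 Hz)
E = 3.6046 eV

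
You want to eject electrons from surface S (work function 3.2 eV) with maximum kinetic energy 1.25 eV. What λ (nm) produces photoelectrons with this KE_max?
278.62 nm

From Einstein's equation: KE_max = hc/λ - φ

Rearranging for λ:
hc/λ = KE_max + φ
λ = hc/(KE_max + φ)

Required photon energy:
E_photon = KE_max + φ = 1.25 + 3.2 = 4.45 eV

Required wavelength:
λ = hc/E_photon = (6.626×10⁻³⁴)(3×10⁸) / (4.45 × 1.602×10⁻¹⁹)
λ = 278.62 nm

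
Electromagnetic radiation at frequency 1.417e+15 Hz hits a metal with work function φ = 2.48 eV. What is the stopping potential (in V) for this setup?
3.3802 V

The stopping potential V_s satisfies: eV_s = KE_max

First, find KE_max using Einstein's equation:
E_photon = hf = (6.626×10⁻³⁴ J·s)(1.417e+15 Hz) = 5.8602 eV
KE_max = E_photon - φ = 5.8602 - 2.48 = 3.3802 eV

Since eV_s = KE_max:
V_s = KE_max/e = 3.3802 V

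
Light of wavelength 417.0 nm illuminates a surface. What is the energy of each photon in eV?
2.9732 eV

Using E = hf = hc/λ:

E = hc/λ = (6.626×10⁻³⁴ J·s)(3×10⁸ m/s) / (417.0×10⁻⁹ m)
E = 2.9732 eV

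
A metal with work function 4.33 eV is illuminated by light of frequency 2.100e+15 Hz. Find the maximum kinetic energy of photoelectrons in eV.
4.3549 eV

Using Einstein's photoelectric equation: KE_max = hf - φ

First, calculate the photon energy:
E_photon = hf = (6.626×10⁻³⁴ J·s)(2.100e+15 Hz)
E_photon = 8.6849 eV

Then, the maximum kinetic energy:
KE_max = E_photon - φ = 8.6849 eV - 4.33 eV = 4.3549 eV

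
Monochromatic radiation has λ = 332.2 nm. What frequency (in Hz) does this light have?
9.0245e+14 Hz

Using the wave equation: c = fλ

Solving for frequency:
f = c/λ = (3×10⁸ m/s) / (332.2×10⁻⁹ m)
f = 9.0245e+14 Hz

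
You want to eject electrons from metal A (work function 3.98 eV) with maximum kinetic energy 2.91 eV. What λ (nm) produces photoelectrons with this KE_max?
179.95 nm

From Einstein's equation: KE_max = hc/λ - φ

Rearranging for λ:
hc/λ = KE_max + φ
λ = hc/(KE_max + φ)

Required photon energy:
E_photon = KE_max + φ = 2.91 + 3.98 = 6.89 eV

Required wavelength:
λ = hc/E_photon = (6.626×10⁻³⁴)(3×10⁸) / (6.89 × 1.602×10⁻¹⁹)
λ = 179.95 nm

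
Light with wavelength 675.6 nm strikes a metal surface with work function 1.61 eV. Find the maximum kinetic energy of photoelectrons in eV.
0.2252 eV

Using Einstein's photoelectric equation: KE_max = hf - φ = hc/λ - φ

First, calculate the photon energy:
E_photon = hc/λ = (6.626×10⁻³⁴ J·s)(3×10⁸ m/s) / (675.6×10⁻⁹ m)
E_photon = 1.8352 eV

Then, the maximum kinetic energy:
KE_max = E_photon - φ = 1.8352 eV - 1.61 eV = 0.2252 eV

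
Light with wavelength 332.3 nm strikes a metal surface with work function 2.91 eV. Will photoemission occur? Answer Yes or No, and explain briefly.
Yes

For photoemission, the photon energy must exceed the work function.

Photon energy: E = hc/λ = 3.7311 eV
Work function: φ = 2.91 eV

Since E_photon (3.7311 eV) > φ (2.91 eV), photoemission WILL occur.
The threshold wavelength is λ₀ = hc/φ = 426.1 nm.
Since 332.3 nm < 426.1 nm, the light has sufficient energy.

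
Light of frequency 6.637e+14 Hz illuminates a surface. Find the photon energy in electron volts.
2.7448 eV

Using E = hf:

E = hf = (6.626×10⁻³⁴ J·s)(6.637e+14 Hz)
E = 2.7448 eV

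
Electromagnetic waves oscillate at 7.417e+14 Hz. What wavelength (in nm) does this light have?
404.20 nm

Using the wave equation: c = fλ

Solving for wavelength:
λ = c/f = (3×10⁸ m/s) / (7.417e+14 Hz)
λ = 404.20 nm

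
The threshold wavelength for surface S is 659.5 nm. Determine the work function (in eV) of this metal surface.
1.88 eV

At the threshold wavelength, photon energy equals work function:
φ = hc/λ₀

Calculating:
φ = (6.626×10⁻³⁴ J·s)(3×10⁸ m/s) / (659.5×10⁻⁹ m)
φ = 1.88 eV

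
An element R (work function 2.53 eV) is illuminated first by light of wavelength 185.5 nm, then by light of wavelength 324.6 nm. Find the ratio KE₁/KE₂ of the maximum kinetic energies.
3.2210

Using Einstein's equation: KE_max = hc/λ - φ

For λ₁ = 185.5 nm:
E₁ = hc/λ₁ = 6.6838 eV
KE₁ = E₁ - φ = 6.6838 - 2.53 = 4.1538 eV

For λ₂ = 324.6 nm:
E₂ = hc/λ₂ = 3.8196 eV
KE₂ = E₂ - φ = 3.8196 - 2.53 = 1.2896 eV

Ratio: KE₁/KE₂ = 4.1538/1.2896 = 3.2210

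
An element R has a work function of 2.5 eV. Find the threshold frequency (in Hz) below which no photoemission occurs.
6.0450e+14 Hz

The threshold frequency is when the photon energy equals the work function:
hf₀ = φ

Solving for f₀:
f₀ = φ/h = (2.5 eV × 1.602×10⁻¹⁹ J/eV) / (6.626×10⁻³⁴ J·s)
f₀ = 6.0450e+14 Hz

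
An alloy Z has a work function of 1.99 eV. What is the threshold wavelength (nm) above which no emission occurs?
623.04 nm

The threshold wavelength is when the photon energy equals the work function:
hc/λ₀ = φ

Solving for λ₀:
λ₀ = hc/φ = (6.626×10⁻³⁴ J·s)(3×10⁸ m/s) / (1.99 eV × 1.602×10⁻¹⁹ J/eV)
λ₀ = 623.04 nm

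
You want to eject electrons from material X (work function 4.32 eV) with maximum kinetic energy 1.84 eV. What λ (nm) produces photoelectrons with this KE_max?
201.27 nm

From Einstein's equation: KE_max = hc/λ - φ

Rearranging for λ:
hc/λ = KE_max + φ
λ = hc/(KE_max + φ)

Required photon energy:
E_photon = KE_max + φ = 1.84 + 4.32 = 6.16 eV

Required wavelength:
λ = hc/E_photon = (6.626×10⁻³⁴)(3×10⁸) / (6.16 × 1.602×10⁻¹⁹)
λ = 201.27 nm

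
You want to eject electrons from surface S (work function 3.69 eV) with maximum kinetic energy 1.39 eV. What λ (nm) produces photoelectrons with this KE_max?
244.06 nm

From Einstein's equation: KE_max = hc/λ - φ

Rearranging for λ:
hc/λ = KE_max + φ
λ = hc/(KE_max + φ)

Required photon energy:
E_photon = KE_max + φ = 1.39 + 3.69 = 5.08 eV

Required wavelength:
λ = hc/E_photon = (6.626×10⁻³⁴)(3×10⁸) / (5.08 × 1.602×10⁻¹⁹)
λ = 244.06 nm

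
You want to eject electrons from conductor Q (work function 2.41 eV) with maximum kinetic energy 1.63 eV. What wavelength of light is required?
306.89 nm

From Einstein's equation: KE_max = hc/λ - φ

Rearranging for λ:
hc/λ = KE_max + φ
λ = hc/(KE_max + φ)

Required photon energy:
E_photon = KE_max + φ = 1.63 + 2.41 = 4.04 eV

Required wavelength:
λ = hc/E_photon = (6.626×10⁻³⁴)(3×10⁸) / (4.04 × 1.602×10⁻¹⁹)
λ = 306.89 nm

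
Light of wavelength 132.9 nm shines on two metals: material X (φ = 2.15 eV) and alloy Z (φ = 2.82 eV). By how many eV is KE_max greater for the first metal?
0.6700 eV

Using KE_max = hc/λ - φ for each metal:

Photon energy: E = hc/λ = 9.3291 eV

For material X (φ₁ = 2.15 eV):
KE₁ = E - φ₁ = 9.3291 - 2.15 = 7.1791 eV

For alloy Z (φ₂ = 2.82 eV):
KE₂ = E - φ₂ = 9.3291 - 2.82 = 6.5091 eV

Difference:
ΔKE = KE₁ - KE₂ = 7.1791 - 6.5091 = 0.6700 eV

Note: The difference equals the difference in work functions: 2.82 - 2.15 = 0.67 eV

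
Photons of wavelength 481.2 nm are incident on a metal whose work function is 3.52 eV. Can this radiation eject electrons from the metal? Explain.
No

For photoemission, the photon energy must exceed the work function.

Photon energy: E = hc/λ = 2.5766 eV
Work function: φ = 3.52 eV

Since E_photon (2.5766 eV) < φ (3.52 eV), photoemission will NOT occur.
The threshold wavelength is λ₀ = hc/φ = 352.2 nm.
Since 481.2 nm > 352.2 nm, the photons lack sufficient energy.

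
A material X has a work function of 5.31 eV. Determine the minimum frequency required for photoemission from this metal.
1.2840e+15 Hz

The threshold frequency is when the photon energy equals the work function:
hf₀ = φ

Solving for f₀:
f₀ = φ/h = (5.31 eV × 1.602×10⁻¹⁹ J/eV) / (6.626×10⁻³⁴ J·s)
f₀ = 1.2840e+15 Hz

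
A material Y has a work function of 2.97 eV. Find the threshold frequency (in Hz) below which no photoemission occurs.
7.1814e+14 Hz

The threshold frequency is when the photon energy equals the work function:
hf₀ = φ

Solving for f₀:
f₀ = φ/h = (2.97 eV × 1.602×10⁻¹⁹ J/eV) / (6.626×10⁻³⁴ J·s)
f₀ = 7.1814e+14 Hz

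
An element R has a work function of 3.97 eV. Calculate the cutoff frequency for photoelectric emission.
9.5994e+14 Hz

The threshold frequency is when the photon energy equals the work function:
hf₀ = φ

Solving for f₀:
f₀ = φ/h = (3.97 eV × 1.602×10⁻¹⁹ J/eV) / (6.626×10⁻³⁴ J·s)
f₀ = 9.5994e+14 Hz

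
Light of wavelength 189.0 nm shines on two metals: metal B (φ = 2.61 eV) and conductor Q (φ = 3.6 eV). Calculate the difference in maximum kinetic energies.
0.9900 eV

Using KE_max = hc/λ - φ for each metal:

Photon energy: E = hc/λ = 6.5600 eV

For metal B (φ₁ = 2.61 eV):
KE₁ = E - φ₁ = 6.5600 - 2.61 = 3.9500 eV

For conductor Q (φ₂ = 3.6 eV):
KE₂ = E - φ₂ = 6.5600 - 3.6 = 2.9600 eV

Difference:
ΔKE = KE₁ - KE₂ = 3.9500 - 2.9600 = 0.9900 eV

Note: The difference equals the difference in work functions: 3.6 - 2.61 = 0.99 eV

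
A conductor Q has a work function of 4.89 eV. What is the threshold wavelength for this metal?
253.55 nm

The threshold wavelength is when the photon energy equals the work function:
hc/λ₀ = φ

Solving for λ₀:
λ₀ = hc/φ = (6.626×10⁻³⁴ J·s)(3×10⁸ m/s) / (4.89 eV × 1.602×10⁻¹⁹ J/eV)
λ₀ = 253.55 nm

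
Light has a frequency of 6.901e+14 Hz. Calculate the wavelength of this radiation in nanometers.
434.42 nm

Using the wave equation: c = fλ

Solving for wavelength:
λ = c/f = (3×10⁸ m/s) / (6.901e+14 Hz)
λ = 434.42 nm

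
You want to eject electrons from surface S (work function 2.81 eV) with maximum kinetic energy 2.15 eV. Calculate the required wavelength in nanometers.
249.97 nm

From Einstein's equation: KE_max = hc/λ - φ

Rearranging for λ:
hc/λ = KE_max + φ
λ = hc/(KE_max + φ)

Required photon energy:
E_photon = KE_max + φ = 2.15 + 2.81 = 4.96 eV

Required wavelength:
λ = hc/E_photon = (6.626×10⁻³⁴)(3×10⁸) / (4.96 × 1.602×10⁻¹⁹)
λ = 249.97 nm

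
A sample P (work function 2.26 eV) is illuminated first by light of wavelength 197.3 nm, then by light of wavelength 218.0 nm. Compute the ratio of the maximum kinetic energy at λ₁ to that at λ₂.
1.1741

Using Einstein's equation: KE_max = hc/λ - φ

For λ₁ = 197.3 nm:
E₁ = hc/λ₁ = 6.2840 eV
KE₁ = E₁ - φ = 6.2840 - 2.26 = 4.0240 eV

For λ₂ = 218.0 nm:
E₂ = hc/λ₂ = 5.6873 eV
KE₂ = E₂ - φ = 5.6873 - 2.26 = 3.4273 eV

Ratio: KE₁/KE₂ = 4.0240/3.4273 = 1.1741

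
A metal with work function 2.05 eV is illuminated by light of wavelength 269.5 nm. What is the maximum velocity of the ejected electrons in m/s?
9.4720e+05 m/s

First, find the maximum kinetic energy:
E_photon = hc/λ = 4.6005 eV
KE_max = E_photon - φ = 4.6005 - 2.05 = 2.5505 eV

Convert to Joules: KE_max = 2.5505 × 1.602×10⁻¹⁹ J = 4.0864e-19 J

Then use KE = ½mv² to find velocity:
v = √(2·KE/m) = √(2 × 4.0864e-19 J / 9.109e-31 kg)
v = 9.4720e+05 m/s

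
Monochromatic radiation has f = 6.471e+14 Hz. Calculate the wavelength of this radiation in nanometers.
463.29 nm

Using the wave equation: c = fλ

Solving for wavelength:
λ = c/f = (3×10⁸ m/s) / (6.471e+14 Hz)
λ = 463.29 nm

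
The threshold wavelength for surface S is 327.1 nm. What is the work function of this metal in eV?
3.79 eV

At the threshold wavelength, photon energy equals work function:
φ = hc/λ₀

Calculating:
φ = (6.626×10⁻³⁴ J·s)(3×10⁸ m/s) / (327.1×10⁻⁹ m)
φ = 3.79 eV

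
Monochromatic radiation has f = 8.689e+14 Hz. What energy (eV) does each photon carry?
3.5935 eV

Using E = hf:

E = hf = (6.626×10⁻³⁴ J·s)(8.689e+14 Hz)
E = 3.5935 eV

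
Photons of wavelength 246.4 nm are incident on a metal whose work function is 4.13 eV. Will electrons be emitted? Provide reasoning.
Yes

For photoemission, the photon energy must exceed the work function.

Photon energy: E = hc/λ = 5.0318 eV
Work function: φ = 4.13 eV

Since E_photon (5.0318 eV) > φ (4.13 eV), photoemission WILL occur.
The threshold wavelength is λ₀ = hc/φ = 300.2 nm.
Since 246.4 nm < 300.2 nm, the light has sufficient energy.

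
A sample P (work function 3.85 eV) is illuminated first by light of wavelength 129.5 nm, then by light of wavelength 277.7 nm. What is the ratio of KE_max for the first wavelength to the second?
9.3123

Using Einstein's equation: KE_max = hc/λ - φ

For λ₁ = 129.5 nm:
E₁ = hc/λ₁ = 9.5741 eV
KE₁ = E₁ - φ = 9.5741 - 3.85 = 5.7241 eV

For λ₂ = 277.7 nm:
E₂ = hc/λ₂ = 4.4647 eV
KE₂ = E₂ - φ = 4.4647 - 3.85 = 0.6147 eV

Ratio: KE₁/KE₂ = 5.7241/0.6147 = 9.3123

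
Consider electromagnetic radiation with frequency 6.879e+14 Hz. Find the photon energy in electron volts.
2.8449 eV

Using E = hf:

E = hf = (6.626×10⁻³⁴ J·s)(6.879e+14 Hz)
E = 2.8449 eV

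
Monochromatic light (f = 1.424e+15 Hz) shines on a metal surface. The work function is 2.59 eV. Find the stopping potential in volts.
3.2992 V

The stopping potential V_s satisfies: eV_s = KE_max

First, find KE_max using Einstein's equation:
E_photon = hf = (6.626×10⁻³⁴ J·s)(1.424e+15 Hz) = 5.8892 eV
KE_max = E_photon - φ = 5.8892 - 2.59 = 3.2992 eV

Since eV_s = KE_max:
V_s = KE_max/e = 3.2992 V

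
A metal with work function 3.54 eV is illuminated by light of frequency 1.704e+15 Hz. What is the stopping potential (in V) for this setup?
3.5072 V

The stopping potential V_s satisfies: eV_s = KE_max

First, find KE_max using Einstein's equation:
E_photon = hf = (6.626×10⁻³⁴ J·s)(1.704e+15 Hz) = 7.0472 eV
KE_max = E_photon - φ = 7.0472 - 3.54 = 3.5072 eV

Since eV_s = KE_max:
V_s = KE_max/e = 3.5072 V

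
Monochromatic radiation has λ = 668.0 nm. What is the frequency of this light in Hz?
4.4879e+14 Hz

Using the wave equation: c = fλ

Solving for frequency:
f = c/λ = (3×10⁸ m/s) / (668.0×10⁻⁹ m)
f = 4.4879e+14 Hz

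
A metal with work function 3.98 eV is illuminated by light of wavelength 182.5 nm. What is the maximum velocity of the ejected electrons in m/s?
9.9486e+05 m/s

First, find the maximum kinetic energy:
E_photon = hc/λ = 6.7937 eV
KE_max = E_photon - φ = 6.7937 - 3.98 = 2.8137 eV

Convert to Joules: KE_max = 2.8137 × 1.602×10⁻¹⁹ J = 4.5080e-19 J

Then use KE = ½mv² to find velocity:
v = √(2·KE/m) = √(2 × 4.5080e-19 J / 9.109e-31 kg)
v = 9.9486e+05 m/s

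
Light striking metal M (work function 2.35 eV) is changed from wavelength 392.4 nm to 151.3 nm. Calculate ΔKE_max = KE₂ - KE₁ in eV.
5.0350 eV

Using Einstein's equation: KE_max = hc/λ - φ

For λ₁ = 392.4 nm:
KE₁ = hc/λ₁ - φ = 3.1596 - 2.35 = 0.8096 eV

For λ₂ = 151.3 nm:
KE₂ = hc/λ₂ - φ = 8.1946 - 2.35 = 5.8446 eV

Change in KE:
ΔKE = KE₂ - KE₁ = 5.8446 - 0.8096 = 5.0350 eV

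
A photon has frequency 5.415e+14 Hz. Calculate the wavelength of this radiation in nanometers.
553.63 nm

Using the wave equation: c = fλ

Solving for wavelength:
λ = c/f = (3×10⁸ m/s) / (5.415e+14 Hz)
λ = 553.63 nm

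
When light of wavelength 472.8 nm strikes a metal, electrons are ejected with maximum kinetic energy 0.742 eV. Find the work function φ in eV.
1.88 eV

From Einstein's photoelectric equation: KE_max = hf - φ = hc/λ - φ

Rearranging for φ:
φ = hc/λ - KE_max

Calculate photon energy:
E_photon = hc/λ = 2.6223 eV

Therefore:
φ = 2.6223 - 0.742 = 1.88 eV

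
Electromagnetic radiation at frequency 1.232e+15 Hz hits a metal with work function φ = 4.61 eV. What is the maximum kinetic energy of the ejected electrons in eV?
0.4851 eV

Using Einstein's photoelectric equation: KE_max = hf - φ

First, calculate the photon energy:
E_photon = hf = (6.626×10⁻³⁴ J·s)(1.232e+15 Hz)
E_photon = 5.0951 eV

Then, the maximum kinetic energy:
KE_max = E_photon - φ = 5.0951 eV - 4.61 eV = 0.4851 eV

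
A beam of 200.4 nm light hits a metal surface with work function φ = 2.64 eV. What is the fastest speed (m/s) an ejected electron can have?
1.1170e+06 m/s

First, find the maximum kinetic energy:
E_photon = hc/λ = 6.1868 eV
KE_max = E_photon - φ = 6.1868 - 2.64 = 3.5468 eV

Convert to Joules: KE_max = 3.5468 × 1.602×10⁻¹⁹ J = 5.6827e-19 J

Then use KE = ½mv² to find velocity:
v = √(2·KE/m) = √(2 × 5.6827e-19 J / 9.109e-31 kg)
v = 1.1170e+06 m/s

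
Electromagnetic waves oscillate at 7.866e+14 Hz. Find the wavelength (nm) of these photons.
381.12 nm

Using the wave equation: c = fλ

Solving for wavelength:
λ = c/f = (3×10⁸ m/s) / (7.866e+14 Hz)
λ = 381.12 nm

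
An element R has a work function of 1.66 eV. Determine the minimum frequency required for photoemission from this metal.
4.0139e+14 Hz

The threshold frequency is when the photon energy equals the work function:
hf₀ = φ

Solving for f₀:
f₀ = φ/h = (1.66 eV × 1.602×10⁻¹⁹ J/eV) / (6.626×10⁻³⁴ J·s)
f₀ = 4.0139e+14 Hz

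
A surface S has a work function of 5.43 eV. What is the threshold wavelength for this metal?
228.33 nm

The threshold wavelength is when the photon energy equals the work function:
hc/λ₀ = φ

Solving for λ₀:
λ₀ = hc/φ = (6.626×10⁻³⁴ J·s)(3×10⁸ m/s) / (5.43 eV × 1.602×10⁻¹⁹ J/eV)
λ₀ = 228.33 nm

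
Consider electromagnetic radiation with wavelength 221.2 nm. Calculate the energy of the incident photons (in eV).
5.6051 eV

Using E = hf = hc/λ:

E = hc/λ = (6.626×10⁻³⁴ J·s)(3×10⁸ m/s) / (221.2×10⁻⁹ m)
E = 5.6051 eV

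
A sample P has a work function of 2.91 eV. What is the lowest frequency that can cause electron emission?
7.0363e+14 Hz

The threshold frequency is when the photon energy equals the work function:
hf₀ = φ

Solving for f₀:
f₀ = φ/h = (2.91 eV × 1.602×10⁻¹⁹ J/eV) / (6.626×10⁻³⁴ J·s)
f₀ = 7.0363e+14 Hz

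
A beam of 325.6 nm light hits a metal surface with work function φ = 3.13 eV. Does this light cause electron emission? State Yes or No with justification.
Yes

For photoemission, the photon energy must exceed the work function.

Photon energy: E = hc/λ = 3.8079 eV
Work function: φ = 3.13 eV

Since E_photon (3.8079 eV) > φ (3.13 eV), photoemission WILL occur.
The threshold wavelength is λ₀ = hc/φ = 396.1 nm.
Since 325.6 nm < 396.1 nm, the light has sufficient energy.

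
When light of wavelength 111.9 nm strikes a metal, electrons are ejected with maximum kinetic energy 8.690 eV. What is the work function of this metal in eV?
2.39 eV

From Einstein's photoelectric equation: KE_max = hf - φ = hc/λ - φ

Rearranging for φ:
φ = hc/λ - KE_max

Calculate photon energy:
E_photon = hc/λ = 11.0799 eV

Therefore:
φ = 11.0799 - 8.690 = 2.39 eV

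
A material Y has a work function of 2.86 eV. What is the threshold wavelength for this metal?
433.51 nm

The threshold wavelength is when the photon energy equals the work function:
hc/λ₀ = φ

Solving for λ₀:
λ₀ = hc/φ = (6.626×10⁻³⁴ J·s)(3×10⁸ m/s) / (2.86 eV × 1.602×10⁻¹⁹ J/eV)
λ₀ = 433.51 nm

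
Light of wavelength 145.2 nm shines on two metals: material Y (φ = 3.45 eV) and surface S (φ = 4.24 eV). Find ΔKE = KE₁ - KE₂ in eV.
0.7900 eV

Using KE_max = hc/λ - φ for each metal:

Photon energy: E = hc/λ = 8.5389 eV

For material Y (φ₁ = 3.45 eV):
KE₁ = E - φ₁ = 8.5389 - 3.45 = 5.0889 eV

For surface S (φ₂ = 4.24 eV):
KE₂ = E - φ₂ = 8.5389 - 4.24 = 4.2989 eV

Difference:
ΔKE = KE₁ - KE₂ = 5.0889 - 4.2989 = 0.7900 eV

Note: The difference equals the difference in work functions: 4.24 - 3.45 = 0.79 eV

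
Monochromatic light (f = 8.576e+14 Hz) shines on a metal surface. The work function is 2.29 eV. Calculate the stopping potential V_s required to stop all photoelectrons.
1.2567 V

The stopping potential V_s satisfies: eV_s = KE_max

First, find KE_max using Einstein's equation:
E_photon = hf = (6.626×10⁻³⁴ J·s)(8.576e+14 Hz) = 3.5467 eV
KE_max = E_photon - φ = 3.5467 - 2.29 = 1.2567 eV

Since eV_s = KE_max:
V_s = KE_max/e = 1.2567 V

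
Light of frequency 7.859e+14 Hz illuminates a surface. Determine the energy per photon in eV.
3.2502 eV

Using E = hf:

E = hf = (6.626×10⁻³⁴ J·s)(7.859e+14 Hz)
E = 3.2502 eV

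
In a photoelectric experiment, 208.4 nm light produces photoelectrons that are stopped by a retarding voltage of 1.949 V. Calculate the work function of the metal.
4.00 eV

The stopping potential gives the maximum kinetic energy: KE_max = eV_s = 1.949 eV

From Einstein's photoelectric equation: KE_max = hc/λ - φ
Rearranging: φ = hc/λ - KE_max

Calculate photon energy:
E_photon = hc/λ = (6.626×10⁻³⁴ J·s)(3×10⁸ m/s) / (208.4×10⁻⁹ m) = 5.9493 eV

Therefore:
φ = 5.9493 - 1.949 = 4.00 eV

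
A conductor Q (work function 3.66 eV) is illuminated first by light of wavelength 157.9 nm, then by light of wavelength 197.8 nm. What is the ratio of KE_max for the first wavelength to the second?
1.6073

Using Einstein's equation: KE_max = hc/λ - φ

For λ₁ = 157.9 nm:
E₁ = hc/λ₁ = 7.8521 eV
KE₁ = E₁ - φ = 7.8521 - 3.66 = 4.1921 eV

For λ₂ = 197.8 nm:
E₂ = hc/λ₂ = 6.2682 eV
KE₂ = E₂ - φ = 6.2682 - 3.66 = 2.6082 eV

Ratio: KE₁/KE₂ = 4.1921/2.6082 = 1.6073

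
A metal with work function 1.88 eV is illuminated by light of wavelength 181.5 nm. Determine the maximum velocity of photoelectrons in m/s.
1.3197e+06 m/s

First, find the maximum kinetic energy:
E_photon = hc/λ = 6.8311 eV
KE_max = E_photon - φ = 6.8311 - 1.88 = 4.9511 eV

Convert to Joules: KE_max = 4.9511 × 1.602×10⁻¹⁹ J = 7.9325e-19 J

Then use KE = ½mv² to find velocity:
v = √(2·KE/m) = √(2 × 7.9325e-19 J / 9.109e-31 kg)
v = 1.3197e+06 m/s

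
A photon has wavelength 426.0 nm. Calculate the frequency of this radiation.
7.0374e+14 Hz

Using the wave equation: c = fλ

Solving for frequency:
f = c/λ = (3×10⁸ m/s) / (426.0×10⁻⁹ m)
f = 7.0374e+14 Hz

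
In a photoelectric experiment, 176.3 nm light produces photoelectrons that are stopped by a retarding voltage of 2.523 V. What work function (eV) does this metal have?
4.51 eV

The stopping potential gives the maximum kinetic energy: KE_max = eV_s = 2.523 eV

From Einstein's photoelectric equation: KE_max = hc/λ - φ
Rearranging: φ = hc/λ - KE_max

Calculate photon energy:
E_photon = hc/λ = (6.626×10⁻³⁴ J·s)(3×10⁸ m/s) / (176.3×10⁻⁹ m) = 7.0326 eV

Therefore:
φ = 7.0326 - 2.523 = 4.51 eV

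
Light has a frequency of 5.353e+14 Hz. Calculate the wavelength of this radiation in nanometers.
560.05 nm

Using the wave equation: c = fλ

Solving for wavelength:
λ = c/f = (3×10⁸ m/s) / (5.353e+14 Hz)
λ = 560.05 nm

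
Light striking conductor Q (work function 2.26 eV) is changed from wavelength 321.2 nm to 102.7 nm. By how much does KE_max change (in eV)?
8.2124 eV

Using Einstein's equation: KE_max = hc/λ - φ

For λ₁ = 321.2 nm:
KE₁ = hc/λ₁ - φ = 3.8600 - 2.26 = 1.6000 eV

For λ₂ = 102.7 nm:
KE₂ = hc/λ₂ - φ = 12.0725 - 2.26 = 9.8125 eV

Change in KE:
ΔKE = KE₂ - KE₁ = 9.8125 - 1.6000 = 8.2124 eV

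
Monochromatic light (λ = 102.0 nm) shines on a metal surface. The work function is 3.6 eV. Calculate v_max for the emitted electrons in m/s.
1.7348e+06 m/s

First, find the maximum kinetic energy:
E_photon = hc/λ = 12.1553 eV
KE_max = E_photon - φ = 12.1553 - 3.6 = 8.5553 eV

Convert to Joules: KE_max = 8.5553 × 1.602×10⁻¹⁹ J = 1.3707e-18 J

Then use KE = ½mv² to find velocity:
v = √(2·KE/m) = √(2 × 1.3707e-18 J / 9.109e-31 kg)
v = 1.7348e+06 m/s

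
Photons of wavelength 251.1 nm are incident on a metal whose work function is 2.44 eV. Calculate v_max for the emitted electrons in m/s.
9.3733e+05 m/s

First, find the maximum kinetic energy:
E_photon = hc/λ = 4.9376 eV
KE_max = E_photon - φ = 4.9376 - 2.44 = 2.4976 eV

Convert to Joules: KE_max = 2.4976 × 1.602×10⁻¹⁹ J = 4.0017e-19 J

Then use KE = ½mv² to find velocity:
v = √(2·KE/m) = √(2 × 4.0017e-19 J / 9.109e-31 kg)
v = 9.3733e+05 m/s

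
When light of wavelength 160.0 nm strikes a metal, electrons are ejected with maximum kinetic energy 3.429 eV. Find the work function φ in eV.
4.32 eV

From Einstein's photoelectric equation: KE_max = hf - φ = hc/λ - φ

Rearranging for φ:
φ = hc/λ - KE_max

Calculate photon energy:
E_photon = hc/λ = 7.7490 eV

Therefore:
φ = 7.7490 - 3.429 = 4.32 eV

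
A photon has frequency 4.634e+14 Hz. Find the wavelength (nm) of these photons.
646.94 nm

Using the wave equation: c = fλ

Solving for wavelength:
λ = c/f = (3×10⁸ m/s) / (4.634e+14 Hz)
λ = 646.94 nm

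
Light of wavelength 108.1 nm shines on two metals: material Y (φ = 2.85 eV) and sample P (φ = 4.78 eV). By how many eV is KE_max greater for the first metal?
1.9300 eV

Using KE_max = hc/λ - φ for each metal:

Photon energy: E = hc/λ = 11.4694 eV

For material Y (φ₁ = 2.85 eV):
KE₁ = E - φ₁ = 11.4694 - 2.85 = 8.6194 eV

For sample P (φ₂ = 4.78 eV):
KE₂ = E - φ₂ = 11.4694 - 4.78 = 6.6894 eV

Difference:
ΔKE = KE₁ - KE₂ = 8.6194 - 6.6894 = 1.9300 eV

Note: The difference equals the difference in work functions: 4.78 - 2.85 = 1.93 eV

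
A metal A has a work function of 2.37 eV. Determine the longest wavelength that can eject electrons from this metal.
523.14 nm

The threshold wavelength is when the photon energy equals the work function:
hc/λ₀ = φ

Solving for λ₀:
λ₀ = hc/φ = (6.626×10⁻³⁴ J·s)(3×10⁸ m/s) / (2.37 eV × 1.602×10⁻¹⁹ J/eV)
λ₀ = 523.14 nm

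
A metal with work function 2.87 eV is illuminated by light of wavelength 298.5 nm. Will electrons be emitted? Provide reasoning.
Yes

For photoemission, the photon energy must exceed the work function.

Photon energy: E = hc/λ = 4.1536 eV
Work function: φ = 2.87 eV

Since E_photon (4.1536 eV) > φ (2.87 eV), photoemission WILL occur.
The threshold wavelength is λ₀ = hc/φ = 432.0 nm.
Since 298.5 nm < 432.0 nm, the light has sufficient energy.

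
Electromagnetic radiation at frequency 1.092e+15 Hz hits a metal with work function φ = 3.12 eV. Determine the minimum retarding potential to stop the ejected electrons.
1.3961 V

The stopping potential V_s satisfies: eV_s = KE_max

First, find KE_max using Einstein's equation:
E_photon = hf = (6.626×10⁻³⁴ J·s)(1.092e+15 Hz) = 4.5161 eV
KE_max = E_photon - φ = 4.5161 - 3.12 = 1.3961 eV

Since eV_s = KE_max:
V_s = KE_max/e = 1.3961 V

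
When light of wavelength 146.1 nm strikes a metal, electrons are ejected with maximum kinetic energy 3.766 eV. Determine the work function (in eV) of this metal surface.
4.72 eV

From Einstein's photoelectric equation: KE_max = hf - φ = hc/λ - φ

Rearranging for φ:
φ = hc/λ - KE_max

Calculate photon energy:
E_photon = hc/λ = 8.4863 eV

Therefore:
φ = 8.4863 - 3.766 = 4.72 eV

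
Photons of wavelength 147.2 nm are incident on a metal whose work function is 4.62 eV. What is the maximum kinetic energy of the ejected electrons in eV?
3.8028 eV

Using Einstein's photoelectric equation: KE_max = hf - φ = hc/λ - φ

First, calculate the photon energy:
E_photon = hc/λ = (6.626×10⁻³⁴ J·s)(3×10⁸ m/s) / (147.2×10⁻⁹ m)
E_photon = 8.4228 eV

Then, the maximum kinetic energy:
KE_max = E_photon - φ = 8.4228 eV - 4.62 eV = 3.8028 eV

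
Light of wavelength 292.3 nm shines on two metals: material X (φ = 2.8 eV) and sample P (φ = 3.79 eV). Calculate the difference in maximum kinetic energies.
0.9900 eV

Using KE_max = hc/λ - φ for each metal:

Photon energy: E = hc/λ = 4.2417 eV

For material X (φ₁ = 2.8 eV):
KE₁ = E - φ₁ = 4.2417 - 2.8 = 1.4417 eV

For sample P (φ₂ = 3.79 eV):
KE₂ = E - φ₂ = 4.2417 - 3.79 = 0.4517 eV

Difference:
ΔKE = KE₁ - KE₂ = 1.4417 - 0.4517 = 0.9900 eV

Note: The difference equals the difference in work functions: 3.79 - 2.8 = 0.99 eV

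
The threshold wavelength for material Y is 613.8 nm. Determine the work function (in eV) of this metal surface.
2.02 eV

At the threshold wavelength, photon energy equals work function:
φ = hc/λ₀

Calculating:
φ = (6.626×10⁻³⁴ J·s)(3×10⁸ m/s) / (613.8×10⁻⁹ m)
φ = 2.02 eV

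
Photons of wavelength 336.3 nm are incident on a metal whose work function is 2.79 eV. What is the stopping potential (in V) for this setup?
0.8967 V

The stopping potential V_s satisfies: eV_s = KE_max

First, find KE_max using Einstein's equation:
E_photon = hc/λ = 3.6867 eV
KE_max = E_photon - φ = 3.6867 - 2.79 = 0.8967 eV

Since eV_s = KE_max:
V_s = KE_max/e = 0.8967 V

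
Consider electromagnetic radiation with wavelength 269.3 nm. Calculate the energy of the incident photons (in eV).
4.6039 eV

Using E = hf = hc/λ:

E = hc/λ = (6.626×10⁻³⁴ J·s)(3×10⁸ m/s) / (269.3×10⁻⁹ m)
E = 4.6039 eV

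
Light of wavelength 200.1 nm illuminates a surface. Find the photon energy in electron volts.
6.1961 eV

Using E = hf = hc/λ:

E = hc/λ = (6.626×10⁻³⁴ J·s)(3×10⁸ m/s) / (200.1×10⁻⁹ m)
E = 6.1961 eV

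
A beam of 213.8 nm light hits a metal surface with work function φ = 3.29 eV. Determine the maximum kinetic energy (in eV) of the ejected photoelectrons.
2.5091 eV

Using Einstein's photoelectric equation: KE_max = hf - φ = hc/λ - φ

First, calculate the photon energy:
E_photon = hc/λ = (6.626×10⁻³⁴ J·s)(3×10⁸ m/s) / (213.8×10⁻⁹ m)
E_photon = 5.7991 eV

Then, the maximum kinetic energy:
KE_max = E_photon - φ = 5.7991 eV - 3.29 eV = 2.5091 eV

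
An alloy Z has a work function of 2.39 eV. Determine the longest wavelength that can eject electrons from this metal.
518.76 nm

The threshold wavelength is when the photon energy equals the work function:
hc/λ₀ = φ

Solving for λ₀:
λ₀ = hc/φ = (6.626×10⁻³⁴ J·s)(3×10⁸ m/s) / (2.39 eV × 1.602×10⁻¹⁹ J/eV)
λ₀ = 518.76 nm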